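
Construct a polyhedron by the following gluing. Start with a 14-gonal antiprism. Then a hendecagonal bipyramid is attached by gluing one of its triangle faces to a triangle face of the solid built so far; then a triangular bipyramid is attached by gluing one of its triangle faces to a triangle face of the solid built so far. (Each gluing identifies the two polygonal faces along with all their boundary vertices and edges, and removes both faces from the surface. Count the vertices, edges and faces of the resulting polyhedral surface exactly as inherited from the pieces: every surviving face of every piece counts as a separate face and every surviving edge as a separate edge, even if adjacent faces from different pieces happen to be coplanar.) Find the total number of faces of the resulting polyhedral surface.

54

A 14-gonal antiprism: V=28, E=56, F=30.
Attach a hendecagonal bipyramid (V=13, E=33, F=22) along a 3-gon: merge 3 vertices and 3 edges, delete both glued faces → V=38, E=86, F=50.
Attach a triangular bipyramid (V=5, E=9, F=6) along a 3-gon: merge 3 vertices and 3 edges, delete both glued faces → V=40, E=92, F=54.
Check: V − E + F = 40 − 92 + 54 = 2.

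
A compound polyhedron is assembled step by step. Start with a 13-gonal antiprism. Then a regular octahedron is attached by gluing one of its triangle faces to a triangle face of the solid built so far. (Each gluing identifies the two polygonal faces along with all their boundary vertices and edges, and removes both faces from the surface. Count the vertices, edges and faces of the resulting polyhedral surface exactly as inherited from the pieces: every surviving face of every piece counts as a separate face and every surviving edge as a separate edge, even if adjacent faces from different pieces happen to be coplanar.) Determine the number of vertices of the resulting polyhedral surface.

A 13-gonal antiprism: V=26, E=52, F=28.
Attach a regular octahedron (V=6, E=12, F=8) along a 3-gon: merge 3 vertices and 3 edges, delete both glued faces → V=29, E=61, F=34.
Check: V − E + F = 29 − 61 + 34 = 2.

29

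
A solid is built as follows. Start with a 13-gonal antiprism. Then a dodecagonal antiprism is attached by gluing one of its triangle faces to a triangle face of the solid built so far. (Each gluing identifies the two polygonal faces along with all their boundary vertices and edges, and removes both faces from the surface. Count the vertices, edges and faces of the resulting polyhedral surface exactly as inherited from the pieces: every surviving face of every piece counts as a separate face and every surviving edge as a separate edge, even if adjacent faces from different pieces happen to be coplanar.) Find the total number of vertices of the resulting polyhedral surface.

A 13-gonal antiprism: V=26, E=52, F=28.
Attach a dodecagonal antiprism (V=24, E=48, F=26) along a 3-gon: merge 3 vertices and 3 edges, delete both glued faces → V=47, E=97, F=52.
Check: V − E + F = 47 − 97 + 52 = 2.

47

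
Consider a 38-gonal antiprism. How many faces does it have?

An antiprism on an n-gon has two n-gon caps and 2n triangles: V = 2·38 = 76, E = 4·38 = 152, F = 2·38 + 2 = 78.
Check: V − E + F = 76 − 152 + 78 = 2.

78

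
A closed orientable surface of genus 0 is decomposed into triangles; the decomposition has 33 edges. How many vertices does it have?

χ = 2 − 2·0 = 2, and every face is a triangle so 3F = 2E.
F = 2E/3 = 22. Then V = 2 + E − F = 2 + 33 − 22 = 13.

13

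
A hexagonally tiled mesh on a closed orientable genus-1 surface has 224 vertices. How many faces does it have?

χ = 2 − 2·1 = 0, and every face is a hexagon so 6F = 2E.
V − E + F = 0 with E = 6F/2 gives 224 − (6/2 − 1)·F = 0, so F = 112 and E = 336.

112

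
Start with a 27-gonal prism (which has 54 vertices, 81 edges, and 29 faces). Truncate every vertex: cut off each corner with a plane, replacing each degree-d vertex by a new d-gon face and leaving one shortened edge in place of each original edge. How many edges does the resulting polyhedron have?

243

Truncation replaces each original edge-end by a new vertex, so V′ = 2E = 162.
Each original edge survives, and each old vertex of degree d contributes d new edges; summing degrees gives Σd = 2E, so E′ = E + 2E = 3E = 243.
Each original face survives and each original vertex becomes one new face: F′ = F + V = 83.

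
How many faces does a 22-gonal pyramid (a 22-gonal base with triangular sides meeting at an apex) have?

23

A pyramid on an n-gon base has one n-gon and n triangles: V = 22 + 1 = 23, E = 2·22 = 44, F = 22 + 1 = 23.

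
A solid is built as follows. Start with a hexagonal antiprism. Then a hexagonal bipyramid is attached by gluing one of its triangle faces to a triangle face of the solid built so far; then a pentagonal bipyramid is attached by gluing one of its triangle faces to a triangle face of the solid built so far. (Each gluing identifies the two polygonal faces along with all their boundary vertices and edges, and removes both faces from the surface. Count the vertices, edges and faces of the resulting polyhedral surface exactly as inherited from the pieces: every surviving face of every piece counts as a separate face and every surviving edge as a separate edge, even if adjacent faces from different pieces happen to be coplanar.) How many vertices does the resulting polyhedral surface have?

A hexagonal antiprism: V=12, E=24, F=14.
Attach a hexagonal bipyramid (V=8, E=18, F=12) along a 3-gon: merge 3 vertices and 3 edges, delete both glued faces → V=17, E=39, F=24.
Attach a pentagonal bipyramid (V=7, E=15, F=10) along a 3-gon: merge 3 vertices and 3 edges, delete both glued faces → V=21, E=51, F=32.
Check: V − E + F = 21 − 51 + 32 = 2.

21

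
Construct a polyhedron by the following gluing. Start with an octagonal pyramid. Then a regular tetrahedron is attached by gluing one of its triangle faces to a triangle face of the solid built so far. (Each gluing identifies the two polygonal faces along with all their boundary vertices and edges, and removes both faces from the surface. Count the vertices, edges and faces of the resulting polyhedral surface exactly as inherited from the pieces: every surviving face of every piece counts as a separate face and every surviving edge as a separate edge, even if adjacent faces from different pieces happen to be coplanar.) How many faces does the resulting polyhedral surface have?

An octagonal pyramid: V=9, E=16, F=9.
Attach a regular tetrahedron (V=4, E=6, F=4) along a 3-gon: merge 3 vertices and 3 edges, delete both glued faces → V=10, E=19, F=11.
Check: V − E + F = 10 − 19 + 11 = 2.

11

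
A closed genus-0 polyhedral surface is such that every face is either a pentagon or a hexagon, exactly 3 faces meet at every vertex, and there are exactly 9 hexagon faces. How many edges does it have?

Let x be the number of pentagons; then F = 9 + x.
Edge–face incidences: 2E = 6·9 + 5·x = 54 + 5x.
Every vertex has degree 3, so 3V = 2E.
Euler: V − E + F = 2 ⇒ (2E)/3 − E + (9 + x) = 2.
Multiply by 6: 2·(2E) − 3·(2E) + 6·(9 + x) = 12, i.e. 54 + 6x − (54 + 5x) = 12.
Collecting terms: x = 12.
Then 2E = 54 + 5·12 = 114, so E = 57, V = 2E/3 = 38, F = 9 + 12 = 21.

57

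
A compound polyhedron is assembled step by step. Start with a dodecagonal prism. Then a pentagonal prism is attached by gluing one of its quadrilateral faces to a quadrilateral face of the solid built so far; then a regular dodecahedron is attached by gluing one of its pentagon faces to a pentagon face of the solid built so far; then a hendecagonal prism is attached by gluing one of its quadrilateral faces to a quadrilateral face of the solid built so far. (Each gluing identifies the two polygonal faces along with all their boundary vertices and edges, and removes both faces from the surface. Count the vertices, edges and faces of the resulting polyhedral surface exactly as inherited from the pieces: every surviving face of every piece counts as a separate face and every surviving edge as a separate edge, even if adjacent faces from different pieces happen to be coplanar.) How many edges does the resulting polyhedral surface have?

101

A dodecagonal prism: V=24, E=36, F=14.
Attach a pentagonal prism (V=10, E=15, F=7) along a 4-gon: merge 4 vertices and 4 edges, delete both glued faces → V=30, E=47, F=19.
Attach a regular dodecahedron (V=20, E=30, F=12) along a 5-gon: merge 5 vertices and 5 edges, delete both glued faces → V=45, E=72, F=29.
Attach a hendecagonal prism (V=22, E=33, F=13) along a 4-gon: merge 4 vertices and 4 edges, delete both glued faces → V=63, E=101, F=40.
Check: V − E + F = 63 − 101 + 40 = 2.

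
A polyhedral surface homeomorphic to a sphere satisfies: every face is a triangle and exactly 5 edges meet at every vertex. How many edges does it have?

30

Each face has 3 edges and each edge borders two faces, so 2E = 3F.
Each vertex has degree 5, so 5V = 2E and hence V = 3F/5.
Euler: V − E + F = 2 ⇒ (3F/5) − (3F/2) + F = 2.
Multiply by 10: (6 − 15 + 10)F = 20, i.e. 1F = 20.
So F = 20, E = 3·20/2 = 30, V = 3·20/5 = 12.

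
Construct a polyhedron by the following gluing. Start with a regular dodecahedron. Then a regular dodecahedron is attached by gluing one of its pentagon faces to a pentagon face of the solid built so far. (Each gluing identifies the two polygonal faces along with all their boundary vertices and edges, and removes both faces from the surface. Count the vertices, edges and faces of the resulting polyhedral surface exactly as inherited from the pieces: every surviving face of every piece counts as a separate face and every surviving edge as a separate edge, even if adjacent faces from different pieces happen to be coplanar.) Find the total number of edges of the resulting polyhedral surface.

A regular dodecahedron: V=20, E=30, F=12.
Attach a regular dodecahedron (V=20, E=30, F=12) along a 5-gon: merge 5 vertices and 5 edges, delete both glued faces → V=35, E=55, F=22.
Check: V − E + F = 35 − 55 + 22 = 2.

55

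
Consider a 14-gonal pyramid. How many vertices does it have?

A pyramid on an n-gon base has one n-gon and n triangles: V = 14 + 1 = 15, E = 2·14 = 28, F = 14 + 1 = 15.

15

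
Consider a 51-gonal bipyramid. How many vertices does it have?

53

A bipyramid over an n-gon has 2n triangular faces and n + 2 vertices: V = 51 + 2 = 53, E = 3·51 = 153, F = 2·51 = 102.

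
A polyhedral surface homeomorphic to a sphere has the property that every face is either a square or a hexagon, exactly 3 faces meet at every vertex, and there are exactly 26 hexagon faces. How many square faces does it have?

6

Let x be the number of squares; then F = 26 + x.
Edge–face incidences: 2E = 6·26 + 4·x = 156 + 4x.
Every vertex has degree 3, so 3V = 2E.
Euler: V − E + F = 2 ⇒ (2E)/3 − E + (26 + x) = 2.
Multiply by 6: 2·(2E) − 3·(2E) + 6·(26 + x) = 12, i.e. 156 + 6x − (156 + 4x) = 12.
Collecting terms: 2x = 12, so x = 6.
Then 2E = 156 + 4·6 = 180, so E = 90, V = 2E/3 = 60, F = 26 + 6 = 32.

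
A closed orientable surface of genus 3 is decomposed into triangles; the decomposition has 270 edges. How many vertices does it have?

χ = 2 − 2·3 = -4, and every face is a triangle so 3F = 2E.
F = 2E/3 = 180. Then V = -4 + E − F = -4 + 270 − 180 = 86.

86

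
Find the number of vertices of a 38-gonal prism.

A prism on an n-gon has two n-gon bases and n rectangular sides: V = 2·38 = 76, E = 3·38 = 114, F = 38 + 2 = 40.
Check: V − E + F = 76 − 114 + 40 = 2.

76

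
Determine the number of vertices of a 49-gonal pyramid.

A pyramid on an n-gon base has one n-gon and n triangles: V = 49 + 1 = 50, E = 2·49 = 98, F = 49 + 1 = 50.
Check: V − E + F = 50 − 98 + 50 = 2.

50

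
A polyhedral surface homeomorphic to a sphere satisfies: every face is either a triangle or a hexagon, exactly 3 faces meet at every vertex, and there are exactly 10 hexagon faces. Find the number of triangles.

Let x be the number of triangles; then F = 10 + x.
Edge–face incidences: 2E = 6·10 + 3·x = 60 + 3x.
Every vertex has degree 3, so 3V = 2E.
Euler: V − E + F = 2 ⇒ (2E)/3 − E + (10 + x) = 2.
Multiply by 6: 2·(2E) − 3·(2E) + 6·(10 + x) = 12, i.e. 60 + 6x − (60 + 3x) = 12.
Collecting terms: 3x = 12, so x = 4.
Then 2E = 60 + 3·4 = 72, so E = 36, V = 2E/3 = 24, F = 10 + 4 = 14.

4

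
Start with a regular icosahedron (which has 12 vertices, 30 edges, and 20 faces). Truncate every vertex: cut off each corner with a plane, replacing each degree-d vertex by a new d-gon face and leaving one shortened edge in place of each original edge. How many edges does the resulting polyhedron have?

Truncation replaces each original edge-end by a new vertex, so V′ = 2E = 60.
Each original edge survives, and each old vertex of degree d contributes d new edges; summing degrees gives Σd = 2E, so E′ = E + 2E = 3E = 90.
Each original face survives and each original vertex becomes one new face: F′ = F + V = 32.

90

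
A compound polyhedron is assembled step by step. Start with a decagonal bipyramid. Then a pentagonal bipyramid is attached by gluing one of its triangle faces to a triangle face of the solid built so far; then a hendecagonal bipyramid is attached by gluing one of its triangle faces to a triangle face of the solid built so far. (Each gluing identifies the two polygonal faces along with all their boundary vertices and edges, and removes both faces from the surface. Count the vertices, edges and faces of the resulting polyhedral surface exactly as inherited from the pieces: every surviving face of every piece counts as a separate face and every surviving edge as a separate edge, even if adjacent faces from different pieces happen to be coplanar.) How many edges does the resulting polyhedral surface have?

A decagonal bipyramid: V=12, E=30, F=20.
Attach a pentagonal bipyramid (V=7, E=15, F=10) along a 3-gon: merge 3 vertices and 3 edges, delete both glued faces → V=16, E=42, F=28.
Attach a hendecagonal bipyramid (V=13, E=33, F=22) along a 3-gon: merge 3 vertices and 3 edges, delete both glued faces → V=26, E=72, F=48.
Check: V − E + F = 26 − 72 + 48 = 2.

72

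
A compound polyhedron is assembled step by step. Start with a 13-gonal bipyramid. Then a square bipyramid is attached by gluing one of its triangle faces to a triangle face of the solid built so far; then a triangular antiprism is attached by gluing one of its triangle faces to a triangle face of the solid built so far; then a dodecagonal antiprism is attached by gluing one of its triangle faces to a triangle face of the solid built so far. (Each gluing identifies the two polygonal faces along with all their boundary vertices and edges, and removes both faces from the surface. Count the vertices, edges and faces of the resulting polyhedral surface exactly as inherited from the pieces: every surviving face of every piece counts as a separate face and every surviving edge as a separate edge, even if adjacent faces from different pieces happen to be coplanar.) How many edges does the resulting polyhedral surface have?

102

A 13-gonal bipyramid: V=15, E=39, F=26.
Attach a square bipyramid (V=6, E=12, F=8) along a 3-gon: merge 3 vertices and 3 edges, delete both glued faces → V=18, E=48, F=32.
Attach a triangular antiprism (V=6, E=12, F=8) along a 3-gon: merge 3 vertices and 3 edges, delete both glued faces → V=21, E=57, F=38.
Attach a dodecagonal antiprism (V=24, E=48, F=26) along a 3-gon: merge 3 vertices and 3 edges, delete both glued faces → V=42, E=102, F=62.
Check: V − E + F = 42 − 102 + 62 = 2.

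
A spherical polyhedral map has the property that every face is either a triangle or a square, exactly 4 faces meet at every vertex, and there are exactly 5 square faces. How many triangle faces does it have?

8

Let x be the number of triangles; then F = 5 + x.
Edge–face incidences: 2E = 4·5 + 3·x = 20 + 3x.
Every vertex has degree 4, so 4V = 2E.
Euler: V − E + F = 2 ⇒ (2E)/4 − E + (5 + x) = 2.
Multiply by 8: 2·(2E) − 4·(2E) + 8·(5 + x) = 16, i.e. 40 + 8x − 2·(20 + 3x) = 16.
Collecting terms: 2x = 16, so x = 8.
Then 2E = 20 + 3·8 = 44, so E = 22, V = 2E/4 = 11, F = 5 + 8 = 13.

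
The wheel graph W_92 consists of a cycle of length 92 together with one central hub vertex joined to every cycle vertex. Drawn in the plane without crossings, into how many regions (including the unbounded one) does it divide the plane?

W_92 has V = 92 + 1 = 93 vertices and E = 2·92 = 184 edges.
By Euler's formula F = 2 − V + E = 2 − 93 + 184 = 93.

93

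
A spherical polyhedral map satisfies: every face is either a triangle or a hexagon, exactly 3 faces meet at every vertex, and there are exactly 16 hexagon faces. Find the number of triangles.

4

Let x be the number of triangles; then F = 16 + x.
Edge–face incidences: 2E = 6·16 + 3·x = 96 + 3x.
Every vertex has degree 3, so 3V = 2E.
Euler: V − E + F = 2 ⇒ (2E)/3 − E + (16 + x) = 2.
Multiply by 6: 2·(2E) − 3·(2E) + 6·(16 + x) = 12, i.e. 96 + 6x − (96 + 3x) = 12.
Collecting terms: 3x = 12, so x = 4.
Then 2E = 96 + 3·4 = 108, so E = 54, V = 2E/3 = 36, F = 16 + 4 = 20.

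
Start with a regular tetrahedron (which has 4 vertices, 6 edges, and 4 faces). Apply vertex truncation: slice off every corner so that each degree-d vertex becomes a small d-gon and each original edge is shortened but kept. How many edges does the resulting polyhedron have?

Truncation replaces each original edge-end by a new vertex, so V′ = 2E = 12.
Each original edge survives, and each old vertex of degree d contributes d new edges; summing degrees gives Σd = 2E, so E′ = E + 2E = 3E = 18.
Each original face survives and each original vertex becomes one new face: F′ = F + V = 8.

18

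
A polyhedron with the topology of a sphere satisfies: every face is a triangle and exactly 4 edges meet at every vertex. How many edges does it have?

12

Each face has 3 edges and each edge borders two faces, so 2E = 3F.
Each vertex has degree 4, so 4V = 2E and hence V = 3F/4.
Euler: V − E + F = 2 ⇒ (3F/4) − (3F/2) + F = 2.
Multiply by 8: (6 − 12 + 8)F = 16, i.e. 2F = 16.
So F = 8, E = 3·8/2 = 12, V = 3·8/4 = 6.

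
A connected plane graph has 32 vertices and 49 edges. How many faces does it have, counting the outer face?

19

Euler's formula for a connected plane graph: V − E + F = 2, so F = 2 − 32 + 49 = 19.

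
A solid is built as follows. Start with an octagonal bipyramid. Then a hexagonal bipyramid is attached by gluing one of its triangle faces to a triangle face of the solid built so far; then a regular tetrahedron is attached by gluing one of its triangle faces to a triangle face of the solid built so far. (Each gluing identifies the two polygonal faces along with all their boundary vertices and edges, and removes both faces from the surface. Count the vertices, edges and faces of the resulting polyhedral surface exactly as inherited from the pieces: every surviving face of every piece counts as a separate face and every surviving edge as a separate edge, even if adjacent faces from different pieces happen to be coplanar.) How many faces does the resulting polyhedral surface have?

28

An octagonal bipyramid: V=10, E=24, F=16.
Attach a hexagonal bipyramid (V=8, E=18, F=12) along a 3-gon: merge 3 vertices and 3 edges, delete both glued faces → V=15, E=39, F=26.
Attach a regular tetrahedron (V=4, E=6, F=4) along a 3-gon: merge 3 vertices and 3 edges, delete both glued faces → V=16, E=42, F=28.
Check: V − E + F = 16 − 42 + 28 = 2.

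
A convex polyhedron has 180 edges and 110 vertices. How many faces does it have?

Here V − E + F = 2.
F = 2 − V + E = 2 − 110 + 180 = 72.

72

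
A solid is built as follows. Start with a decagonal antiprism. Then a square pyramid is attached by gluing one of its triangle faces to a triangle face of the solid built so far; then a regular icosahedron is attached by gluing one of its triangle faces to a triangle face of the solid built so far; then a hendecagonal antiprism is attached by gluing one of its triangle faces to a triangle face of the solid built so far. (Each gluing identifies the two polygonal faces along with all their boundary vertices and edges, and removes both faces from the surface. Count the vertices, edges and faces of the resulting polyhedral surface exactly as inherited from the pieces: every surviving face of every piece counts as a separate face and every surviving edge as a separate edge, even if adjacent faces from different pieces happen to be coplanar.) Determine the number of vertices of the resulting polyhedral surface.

A decagonal antiprism: V=20, E=40, F=22.
Attach a square pyramid (V=5, E=8, F=5) along a 3-gon: merge 3 vertices and 3 edges, delete both glued faces → V=22, E=45, F=25.
Attach a regular icosahedron (V=12, E=30, F=20) along a 3-gon: merge 3 vertices and 3 edges, delete both glued faces → V=31, E=72, F=43.
Attach a hendecagonal antiprism (V=22, E=44, F=24) along a 3-gon: merge 3 vertices and 3 edges, delete both glued faces → V=50, E=113, F=65.
Check: V − E + F = 50 − 113 + 65 = 2.

50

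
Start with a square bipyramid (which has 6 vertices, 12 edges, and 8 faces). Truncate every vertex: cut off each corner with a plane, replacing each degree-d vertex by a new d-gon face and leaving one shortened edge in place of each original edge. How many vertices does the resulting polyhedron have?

24

Truncation replaces each original edge-end by a new vertex, so V′ = 2E = 24.
Each original edge survives, and each old vertex of degree d contributes d new edges; summing degrees gives Σd = 2E, so E′ = E + 2E = 3E = 36.
Each original face survives and each original vertex becomes one new face: F′ = F + V = 14.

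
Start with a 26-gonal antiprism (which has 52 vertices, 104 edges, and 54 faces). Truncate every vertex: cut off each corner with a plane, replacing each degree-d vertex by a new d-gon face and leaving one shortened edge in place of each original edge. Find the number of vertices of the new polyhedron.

208

Truncation replaces each original edge-end by a new vertex, so V′ = 2E = 208.
Each original edge survives, and each old vertex of degree d contributes d new edges; summing degrees gives Σd = 2E, so E′ = E + 2E = 3E = 312.
Each original face survives and each original vertex becomes one new face: F′ = F + V = 106.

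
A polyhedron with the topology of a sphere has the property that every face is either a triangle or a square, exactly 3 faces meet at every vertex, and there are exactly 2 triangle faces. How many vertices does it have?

Let x be the number of squares; then F = 2 + x.
Edge–face incidences: 2E = 3·2 + 4·x = 6 + 4x.
Every vertex has degree 3, so 3V = 2E.
Euler: V − E + F = 2 ⇒ (2E)/3 − E + (2 + x) = 2.
Multiply by 6: 2·(2E) − 3·(2E) + 6·(2 + x) = 12, i.e. 12 + 6x − (6 + 4x) = 12.
Collecting terms: 2x + 6 = 12, so 2x = 6, so x = 3.
Then 2E = 6 + 4·3 = 18, so E = 9, V = 2E/3 = 6, F = 2 + 3 = 5.

6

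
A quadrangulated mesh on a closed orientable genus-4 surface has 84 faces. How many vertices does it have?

78

χ = 2 − 2·4 = -6, and every face is a square so 4F = 2E.
E = 4·84/2 = 168. Then V = -6 + E − F = -6 + 168 − 84 = 78.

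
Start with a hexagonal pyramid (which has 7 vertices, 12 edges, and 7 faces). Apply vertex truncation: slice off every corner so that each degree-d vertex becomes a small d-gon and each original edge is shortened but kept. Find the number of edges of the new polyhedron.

Truncation replaces each original edge-end by a new vertex, so V′ = 2E = 24.
Each original edge survives, and each old vertex of degree d contributes d new edges; summing degrees gives Σd = 2E, so E′ = E + 2E = 3E = 36.
Each original face survives and each original vertex becomes one new face: F′ = F + V = 14.

36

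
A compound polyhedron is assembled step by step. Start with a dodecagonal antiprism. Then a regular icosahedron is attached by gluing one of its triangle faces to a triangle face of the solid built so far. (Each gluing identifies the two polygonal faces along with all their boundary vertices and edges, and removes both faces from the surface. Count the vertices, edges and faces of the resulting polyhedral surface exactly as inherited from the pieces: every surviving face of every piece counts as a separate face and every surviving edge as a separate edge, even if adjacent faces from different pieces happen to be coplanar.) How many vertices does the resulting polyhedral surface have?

33

A dodecagonal antiprism: V=24, E=48, F=26.
Attach a regular icosahedron (V=12, E=30, F=20) along a 3-gon: merge 3 vertices and 3 edges, delete both glued faces → V=33, E=75, F=44.
Check: V − E + F = 33 − 75 + 44 = 2.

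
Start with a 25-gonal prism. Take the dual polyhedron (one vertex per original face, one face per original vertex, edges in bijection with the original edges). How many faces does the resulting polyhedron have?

50

The base solid has V = 50, E = 75, F = 27.
The dual swaps V and F and preserves E: V′ = F = 27, E′ = E = 75, F′ = V = 50.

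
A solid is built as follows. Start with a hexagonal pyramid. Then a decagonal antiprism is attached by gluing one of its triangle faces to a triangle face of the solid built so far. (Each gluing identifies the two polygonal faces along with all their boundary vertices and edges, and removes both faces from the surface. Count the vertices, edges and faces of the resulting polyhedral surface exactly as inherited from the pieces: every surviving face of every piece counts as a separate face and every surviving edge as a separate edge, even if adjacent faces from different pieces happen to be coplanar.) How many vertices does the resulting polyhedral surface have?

24

A hexagonal pyramid: V=7, E=12, F=7.
Attach a decagonal antiprism (V=20, E=40, F=22) along a 3-gon: merge 3 vertices and 3 edges, delete both glued faces → V=24, E=49, F=27.
Check: V − E + F = 24 − 49 + 27 = 2.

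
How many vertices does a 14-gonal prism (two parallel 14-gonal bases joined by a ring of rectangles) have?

28

A prism on an n-gon has two n-gon bases and n rectangular sides: V = 2·14 = 28, E = 3·14 = 42, F = 14 + 2 = 16.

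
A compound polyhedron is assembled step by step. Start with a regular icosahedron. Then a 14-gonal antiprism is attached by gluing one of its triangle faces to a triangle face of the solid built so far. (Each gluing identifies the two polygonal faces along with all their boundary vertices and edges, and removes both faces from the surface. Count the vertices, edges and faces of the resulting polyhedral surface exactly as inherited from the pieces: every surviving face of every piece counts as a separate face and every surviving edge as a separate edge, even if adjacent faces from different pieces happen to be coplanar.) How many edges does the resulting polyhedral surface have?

83

A regular icosahedron: V=12, E=30, F=20.
Attach a 14-gonal antiprism (V=28, E=56, F=30) along a 3-gon: merge 3 vertices and 3 edges, delete both glued faces → V=37, E=83, F=48.
Check: V − E + F = 37 − 83 + 48 = 2.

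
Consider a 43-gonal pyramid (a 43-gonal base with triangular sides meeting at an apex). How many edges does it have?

A pyramid on an n-gon base has one n-gon and n triangles: V = 43 + 1 = 44, E = 2·43 = 86, F = 43 + 1 = 44.

86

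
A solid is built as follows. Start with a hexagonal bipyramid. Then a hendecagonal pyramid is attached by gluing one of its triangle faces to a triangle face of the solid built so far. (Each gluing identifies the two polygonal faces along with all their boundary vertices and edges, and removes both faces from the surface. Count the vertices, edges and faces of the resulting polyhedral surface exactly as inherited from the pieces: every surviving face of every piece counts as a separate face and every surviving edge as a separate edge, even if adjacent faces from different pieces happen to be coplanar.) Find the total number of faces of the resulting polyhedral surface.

22

A hexagonal bipyramid: V=8, E=18, F=12.
Attach a hendecagonal pyramid (V=12, E=22, F=12) along a 3-gon: merge 3 vertices and 3 edges, delete both glued faces → V=17, E=37, F=22.
Check: V − E + F = 17 − 37 + 22 = 2.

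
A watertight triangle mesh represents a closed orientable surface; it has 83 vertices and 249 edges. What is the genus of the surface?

Every face is a triangle and each edge borders two faces, so 3F = 2·249, giving F = 166.
χ = V − E + F = 83 − 249 + 166 = 0.
For a closed orientable surface χ = 2 − 2g, so g = (2 − (0))/2 = 1.

1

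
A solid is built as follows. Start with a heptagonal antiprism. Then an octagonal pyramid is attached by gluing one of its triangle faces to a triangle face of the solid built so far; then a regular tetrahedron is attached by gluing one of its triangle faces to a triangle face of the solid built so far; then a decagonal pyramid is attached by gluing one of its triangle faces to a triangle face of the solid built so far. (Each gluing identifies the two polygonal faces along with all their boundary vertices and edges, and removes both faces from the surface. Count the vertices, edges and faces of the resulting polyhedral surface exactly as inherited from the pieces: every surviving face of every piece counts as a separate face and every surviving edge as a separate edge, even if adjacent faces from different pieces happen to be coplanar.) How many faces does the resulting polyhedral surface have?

34

A heptagonal antiprism: V=14, E=28, F=16.
Attach an octagonal pyramid (V=9, E=16, F=9) along a 3-gon: merge 3 vertices and 3 edges, delete both glued faces → V=20, E=41, F=23.
Attach a regular tetrahedron (V=4, E=6, F=4) along a 3-gon: merge 3 vertices and 3 edges, delete both glued faces → V=21, E=44, F=25.
Attach a decagonal pyramid (V=11, E=20, F=11) along a 3-gon: merge 3 vertices and 3 edges, delete both glued faces → V=29, E=61, F=34.
Check: V − E + F = 29 − 61 + 34 = 2.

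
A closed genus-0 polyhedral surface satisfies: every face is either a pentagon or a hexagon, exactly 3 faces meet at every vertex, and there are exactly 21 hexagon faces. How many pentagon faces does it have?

12

Let x be the number of pentagons; then F = 21 + x.
Edge–face incidences: 2E = 6·21 + 5·x = 126 + 5x.
Every vertex has degree 3, so 3V = 2E.
Euler: V − E + F = 2 ⇒ (2E)/3 − E + (21 + x) = 2.
Multiply by 6: 2·(2E) − 3·(2E) + 6·(21 + x) = 12, i.e. 126 + 6x − (126 + 5x) = 12.
Collecting terms: x = 12.
Then 2E = 126 + 5·12 = 186, so E = 93, V = 2E/3 = 62, F = 21 + 12 = 33.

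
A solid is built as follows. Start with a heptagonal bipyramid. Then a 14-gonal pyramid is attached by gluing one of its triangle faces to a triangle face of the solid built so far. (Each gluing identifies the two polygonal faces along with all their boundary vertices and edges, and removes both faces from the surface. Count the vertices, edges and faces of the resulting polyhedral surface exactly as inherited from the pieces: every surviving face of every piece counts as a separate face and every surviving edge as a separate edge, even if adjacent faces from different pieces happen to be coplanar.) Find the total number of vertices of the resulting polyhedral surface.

A heptagonal bipyramid: V=9, E=21, F=14.
Attach a 14-gonal pyramid (V=15, E=28, F=15) along a 3-gon: merge 3 vertices and 3 edges, delete both glued faces → V=21, E=46, F=27.
Check: V − E + F = 21 − 46 + 27 = 2.

21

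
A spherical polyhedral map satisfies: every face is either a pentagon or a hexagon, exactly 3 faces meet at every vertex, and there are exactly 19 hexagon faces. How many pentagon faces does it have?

12

Let x be the number of pentagons; then F = 19 + x.
Edge–face incidences: 2E = 6·19 + 5·x = 114 + 5x.
Every vertex has degree 3, so 3V = 2E.
Euler: V − E + F = 2 ⇒ (2E)/3 − E + (19 + x) = 2.
Multiply by 6: 2·(2E) − 3·(2E) + 6·(19 + x) = 12, i.e. 114 + 6x − (114 + 5x) = 12.
Collecting terms: x = 12.
Then 2E = 114 + 5·12 = 174, so E = 87, V = 2E/3 = 58, F = 19 + 12 = 31.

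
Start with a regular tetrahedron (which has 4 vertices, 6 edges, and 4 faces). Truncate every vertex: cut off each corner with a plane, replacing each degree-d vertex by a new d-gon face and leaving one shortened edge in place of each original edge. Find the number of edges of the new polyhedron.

Truncation replaces each original edge-end by a new vertex, so V′ = 2E = 12.
Each original edge survives, and each old vertex of degree d contributes d new edges; summing degrees gives Σd = 2E, so E′ = E + 2E = 3E = 18.
Each original face survives and each original vertex becomes one new face: F′ = F + V = 8.

18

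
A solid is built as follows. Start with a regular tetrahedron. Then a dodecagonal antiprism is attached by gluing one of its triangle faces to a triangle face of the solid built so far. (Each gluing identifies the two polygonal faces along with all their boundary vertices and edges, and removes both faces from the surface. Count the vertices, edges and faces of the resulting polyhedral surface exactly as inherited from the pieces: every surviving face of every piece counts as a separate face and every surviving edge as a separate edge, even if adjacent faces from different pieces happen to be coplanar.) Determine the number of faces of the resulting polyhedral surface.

28

A regular tetrahedron: V=4, E=6, F=4.
Attach a dodecagonal antiprism (V=24, E=48, F=26) along a 3-gon: merge 3 vertices and 3 edges, delete both glued faces → V=25, E=51, F=28.
Check: V − E + F = 25 − 51 + 28 = 2.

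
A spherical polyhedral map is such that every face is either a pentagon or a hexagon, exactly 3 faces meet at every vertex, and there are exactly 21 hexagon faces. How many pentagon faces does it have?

12

Let x be the number of pentagons; then F = 21 + x.
Edge–face incidences: 2E = 6·21 + 5·x = 126 + 5x.
Every vertex has degree 3, so 3V = 2E.
Euler: V − E + F = 2 ⇒ (2E)/3 − E + (21 + x) = 2.
Multiply by 6: 2·(2E) − 3·(2E) + 6·(21 + x) = 12, i.e. 126 + 6x − (126 + 5x) = 12.
Collecting terms: x = 12.
Then 2E = 126 + 5·12 = 186, so E = 93, V = 2E/3 = 62, F = 21 + 12 = 33.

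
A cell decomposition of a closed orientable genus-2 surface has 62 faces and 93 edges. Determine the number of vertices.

For a closed orientable surface of genus 2, χ = 2 − 2·2 = -2.
V = -2 + E − F = -2 + 93 − 62 = 29.

29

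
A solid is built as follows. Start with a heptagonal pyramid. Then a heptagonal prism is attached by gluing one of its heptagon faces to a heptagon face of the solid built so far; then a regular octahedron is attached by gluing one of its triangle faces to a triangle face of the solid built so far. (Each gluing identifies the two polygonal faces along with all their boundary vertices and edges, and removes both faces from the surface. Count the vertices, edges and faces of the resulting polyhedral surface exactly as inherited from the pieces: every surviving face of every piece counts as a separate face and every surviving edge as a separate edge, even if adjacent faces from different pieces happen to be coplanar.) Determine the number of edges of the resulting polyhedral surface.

37

A heptagonal pyramid: V=8, E=14, F=8.
Attach a heptagonal prism (V=14, E=21, F=9) along a 7-gon: merge 7 vertices and 7 edges, delete both glued faces → V=15, E=28, F=15.
Attach a regular octahedron (V=6, E=12, F=8) along a 3-gon: merge 3 vertices and 3 edges, delete both glued faces → V=18, E=37, F=21.
Check: V − E + F = 18 − 37 + 21 = 2.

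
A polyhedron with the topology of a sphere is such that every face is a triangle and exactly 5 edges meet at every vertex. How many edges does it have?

Each face has 3 edges and each edge borders two faces, so 2E = 3F.
Each vertex has degree 5, so 5V = 2E and hence V = 3F/5.
Euler: V − E + F = 2 ⇒ (3F/5) − (3F/2) + F = 2.
Multiply by 10: (6 − 15 + 10)F = 20, i.e. 1F = 20.
So F = 20, E = 3·20/2 = 30, V = 3·20/5 = 12.

30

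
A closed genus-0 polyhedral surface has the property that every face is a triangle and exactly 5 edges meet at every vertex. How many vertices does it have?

12

Each face has 3 edges and each edge borders two faces, so 2E = 3F.
Each vertex has degree 5, so 5V = 2E and hence V = 3F/5.
Euler: V − E + F = 2 ⇒ (3F/5) − (3F/2) + F = 2.
Multiply by 10: (6 − 15 + 10)F = 20, i.e. 1F = 20.
So F = 20, E = 3·20/2 = 30, V = 3·20/5 = 12.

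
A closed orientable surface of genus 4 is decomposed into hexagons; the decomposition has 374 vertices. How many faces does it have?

190

χ = 2 − 2·4 = -6, and every face is a hexagon so 6F = 2E.
V − E + F = -6 with E = 6F/2 gives 374 − (6/2 − 1)·F = -6, so F = 190 and E = 570.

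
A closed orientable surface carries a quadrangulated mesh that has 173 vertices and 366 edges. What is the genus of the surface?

Every face is a square and each edge borders two faces, so 4F = 2·366, giving F = 183.
χ = V − E + F = 173 − 366 + 183 = -10.
For a closed orientable surface χ = 2 − 2g, so g = (2 − (-10))/2 = 6.

6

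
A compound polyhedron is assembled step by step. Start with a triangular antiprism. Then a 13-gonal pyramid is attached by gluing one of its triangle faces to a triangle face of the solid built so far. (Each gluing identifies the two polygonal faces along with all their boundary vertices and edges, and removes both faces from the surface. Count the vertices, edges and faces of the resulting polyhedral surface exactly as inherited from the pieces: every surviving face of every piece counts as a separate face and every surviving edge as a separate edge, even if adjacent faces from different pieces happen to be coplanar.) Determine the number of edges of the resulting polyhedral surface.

35

A triangular antiprism: V=6, E=12, F=8.
Attach a 13-gonal pyramid (V=14, E=26, F=14) along a 3-gon: merge 3 vertices and 3 edges, delete both glued faces → V=17, E=35, F=20.
Check: V − E + F = 17 − 35 + 20 = 2.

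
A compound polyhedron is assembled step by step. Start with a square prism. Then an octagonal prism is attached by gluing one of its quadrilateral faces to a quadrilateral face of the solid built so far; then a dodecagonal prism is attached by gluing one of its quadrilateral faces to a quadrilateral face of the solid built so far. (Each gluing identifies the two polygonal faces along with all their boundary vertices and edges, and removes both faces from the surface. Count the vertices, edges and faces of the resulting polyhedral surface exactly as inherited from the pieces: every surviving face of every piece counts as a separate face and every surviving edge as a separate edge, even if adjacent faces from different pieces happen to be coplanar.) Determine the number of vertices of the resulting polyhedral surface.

40

A square prism: V=8, E=12, F=6.
Attach an octagonal prism (V=16, E=24, F=10) along a 4-gon: merge 4 vertices and 4 edges, delete both glued faces → V=20, E=32, F=14.
Attach a dodecagonal prism (V=24, E=36, F=14) along a 4-gon: merge 4 vertices and 4 edges, delete both glued faces → V=40, E=64, F=26.
Check: V − E + F = 40 − 64 + 26 = 2.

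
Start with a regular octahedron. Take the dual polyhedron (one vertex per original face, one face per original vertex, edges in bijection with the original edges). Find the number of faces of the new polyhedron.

The base solid has V = 6, E = 12, F = 8.
The dual swaps V and F and preserves E: V′ = F = 8, E′ = E = 12, F′ = V = 6.

6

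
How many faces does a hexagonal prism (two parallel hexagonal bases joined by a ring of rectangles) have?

8

A prism on an n-gon has two n-gon bases and n rectangular sides: V = 2·6 = 12, E = 3·6 = 18, F = 6 + 2 = 8.
Check: V − E + F = 12 − 18 + 8 = 2.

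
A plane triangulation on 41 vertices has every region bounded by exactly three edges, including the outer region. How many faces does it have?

78

In a plane triangulation 3F = 2E and V − E + F = 2, so F = 2V − 4 = 2·41 − 4 = 78.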